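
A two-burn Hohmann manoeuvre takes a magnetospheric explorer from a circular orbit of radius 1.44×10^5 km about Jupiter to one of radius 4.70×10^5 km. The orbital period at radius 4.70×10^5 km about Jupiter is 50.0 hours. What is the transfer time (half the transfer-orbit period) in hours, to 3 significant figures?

t = 13.2 hours

From Kepler's third law T² = 4π²r³/μ at r = 4.70×10^5 km, T = 50.0 hours = 50.0 × 3600 s = 1.800×10^5 s: μ = 4π²r³/T² = 1.26505×10^8 km³/s².
Semi-major axis of the transfer orbit: a_t = (1.440×10^5 + 4.700×10^5)/2 = 3.070×10^5 km.
By Kepler's third law the transfer-orbit period is T = 2π√(a_t³/μ), so t = T/2 = 47510 s.
Converting: 47510 s ÷ 3600 s/hour = 13.2 hours.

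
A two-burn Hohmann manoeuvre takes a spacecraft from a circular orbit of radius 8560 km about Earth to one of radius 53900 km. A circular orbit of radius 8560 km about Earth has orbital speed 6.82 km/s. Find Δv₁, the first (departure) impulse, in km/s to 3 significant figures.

Δv₁ = 2.14 km/s

From the circular-orbit relation v² = μ/r at r = 8560 km: μ = v²r = (6.82)² × 8560 = 3.98146×10^5 km³/s².
Transfer-ellipse semi-major axis a_t = (r₁ + r₂)/2 = (8560 + 53900)/2 = 31230 km.
On the circular orbit at r = 8560 km, v_c = √(μ/r) = 6.820 km/s.
Vis-viva on the transfer ellipse at r = 8560 km gives v_t = √[μ(2/r − 1/a_t)] = 8.960 km/s.
Δv₁ = |v_t − v_c| = |8.960 − 6.820| = 2.140 km/s.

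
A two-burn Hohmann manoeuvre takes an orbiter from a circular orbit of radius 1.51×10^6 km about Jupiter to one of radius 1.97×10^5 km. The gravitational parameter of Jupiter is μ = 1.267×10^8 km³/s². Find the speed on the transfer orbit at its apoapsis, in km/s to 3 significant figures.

v = 4.40 km/s

Semi-major axis of the transfer orbit: a_t = (1.510×10^6 + 1.970×10^5)/2 = 8.535×10^5 km.
At apoapsis, r = 1.510×10^6 km.
Vis-viva: v = √[μ(2/r − 1/a_t)] = √[1.267×10^8 × (2/1.510×10^6 − 1/8.535×10^5)] = 4.401 km/s.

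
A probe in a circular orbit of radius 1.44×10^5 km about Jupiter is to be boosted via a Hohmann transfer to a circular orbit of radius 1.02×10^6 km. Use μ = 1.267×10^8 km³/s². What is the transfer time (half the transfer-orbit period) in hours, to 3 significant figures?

The Hohmann ellipse has a_t = (r₁ + r₂)/2 = 5.820×10^5 km.
Transfer time t = π√(a_t³/μ) = π√((5.820×10^5)³ / 1.267×10^8) = 1.239×10^5 s.
Converting: 1.239×10^5 s ÷ 3600 s/hour = 34.4 hours.

t = 34.4 hours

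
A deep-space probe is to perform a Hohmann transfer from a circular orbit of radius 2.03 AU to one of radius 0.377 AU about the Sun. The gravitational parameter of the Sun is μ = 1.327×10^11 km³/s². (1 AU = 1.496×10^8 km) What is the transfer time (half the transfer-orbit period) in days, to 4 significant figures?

In km: r₁ = 2.03 × 1.496×10^8 = 3.03688×10^8 km; r₂ = 0.377 × 1.496×10^8 = 5.63992×10^7 km.
The Hohmann ellipse has a_t = (r₁ + r₂)/2 = 1.800436×10^8 km.
By Kepler's third law the transfer-orbit period is T = 2π√(a_t³/μ), so t = T/2 = 2.083×10^7 s.
Converting: 2.083×10^7 s ÷ 86400 s/day = 241.1 days.

t = 241.1 days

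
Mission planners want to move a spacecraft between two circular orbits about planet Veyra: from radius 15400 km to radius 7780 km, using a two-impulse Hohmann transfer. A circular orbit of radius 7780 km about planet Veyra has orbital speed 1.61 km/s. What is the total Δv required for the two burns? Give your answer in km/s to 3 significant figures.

Δv = 0.453 km/s

From the circular-orbit relation v² = μ/r at r = 7780 km: μ = v²r = (1.61)² × 7780 = 20166.5 km³/s².
The Hohmann ellipse has a_t = (r₁ + r₂)/2 = 11590 km.
Circular speed at r₁: v₁ = √(μ/r₁) = √(20166.5/15400) = 1.14434 km/s.
Transfer-orbit speed at r₁ (vis-viva): v_a = √[μ(2/r₁ − 1/a_t)] = 0.937569 km/s.
First burn Δv₁ = |v_a − v₁| = 0.20677 km/s.
Circular speed at r₂: v₂ = √(μ/r₂) = 1.61000 km/s.
Transfer-orbit speed at r₂: v_p = √[μ(2/r₂ − 1/a_t)] = 1.85586 km/s.
Second burn Δv₂ = |v₂ − v_p| = 0.24586 km/s.
Δv = Δv₁ + Δv₂ = 0.20677 + 0.24586 = 0.4526 km/s.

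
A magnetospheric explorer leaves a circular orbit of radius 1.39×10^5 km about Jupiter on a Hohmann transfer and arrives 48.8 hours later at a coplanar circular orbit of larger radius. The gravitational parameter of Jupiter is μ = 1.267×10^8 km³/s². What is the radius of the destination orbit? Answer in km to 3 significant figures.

r₂ = 1.33×10^6 km

Transfer time t = 48.8 hours = 1.7568×10^5 s, and t = π√(a_t³/μ).
So a_t = (μ t²/π²)^(1/3) = (1.267×10^8 × (1.7568×10^5)² / π²)^(1/3) = 7.3447×10^5 km.
Since a_t = (r₁ + r₂)/2, r₂ = 2a_t − r₁ = 2×7.3447×10^5 − 1.390×10^5 = 1.32994×10^6 km.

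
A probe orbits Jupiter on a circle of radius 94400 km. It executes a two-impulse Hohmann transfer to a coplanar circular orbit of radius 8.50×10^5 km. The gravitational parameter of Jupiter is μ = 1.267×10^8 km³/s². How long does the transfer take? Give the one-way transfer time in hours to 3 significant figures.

t = 25.2 hours

The Hohmann ellipse has a_t = (r₁ + r₂)/2 = 4.722×10^5 km.
Half the transfer-orbit period gives t = π√(a_t³/μ) = 90560 s.
Converting: 90560 s ÷ 3600 s/hour = 25.2 hours.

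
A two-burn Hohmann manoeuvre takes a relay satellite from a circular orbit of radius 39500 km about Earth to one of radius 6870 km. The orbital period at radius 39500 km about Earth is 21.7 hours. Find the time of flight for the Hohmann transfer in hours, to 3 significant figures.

From Kepler's third law T² = 4π²r³/μ at r = 39500 km, T = 21.7 hours = 21.7 × 3600 s = 78120 s: μ = 4π²r³/T² = 3.98682×10^5 km³/s².
The Hohmann ellipse has a_t = (r₁ + r₂)/2 = 23185 km.
By Kepler's third law the transfer-orbit period is T = 2π√(a_t³/μ), so t = T/2 = 17560 s.
Converting: 17560 s ÷ 3600 s/hour = 4.88 hours.

t = 4.88 hours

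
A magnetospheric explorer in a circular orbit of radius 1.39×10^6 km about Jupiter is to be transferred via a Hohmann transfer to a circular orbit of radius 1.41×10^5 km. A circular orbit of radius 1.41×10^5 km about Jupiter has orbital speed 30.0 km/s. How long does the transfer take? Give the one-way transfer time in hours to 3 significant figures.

t = 51.9 hours

From the circular-orbit relation v² = μ/r at r = 1.41×10^5 km: μ = v²r = (30.0)² × 1.41×10^5 = 1.26900×10^8 km³/s².
The Hohmann ellipse has a_t = (r₁ + r₂)/2 = 7.655×10^5 km.
Transfer time t = π√(a_t³/μ) = π√((7.655×10^5)³ / 1.26900×10^8) = 1.868×10^5 s.
Converting: 1.868×10^5 s ÷ 3600 s/hour = 51.9 hours.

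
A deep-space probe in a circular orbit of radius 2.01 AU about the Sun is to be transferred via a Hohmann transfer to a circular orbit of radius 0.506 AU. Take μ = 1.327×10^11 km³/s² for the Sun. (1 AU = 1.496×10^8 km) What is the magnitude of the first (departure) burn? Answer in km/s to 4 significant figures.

Δv₁ = 7.684 km/s

In km: r₁ = 2.01 × 1.496×10^8 = 3.00696×10^8 km; r₂ = 0.506 × 1.496×10^8 = 7.56976×10^7 km.
The Hohmann ellipse has a_t = (r₁ + r₂)/2 = 1.881968×10^8 km.
On the circular orbit at r = 3.00696×10^8 km, v_c = √(μ/r) = 21.007 km/s.
Vis-viva on the transfer ellipse at r = 3.00696×10^8 km gives v_t = √[μ(2/r − 1/a_t)] = 13.323 km/s.
Δv₁ = |v_t − v_c| = |13.323 − 21.007| = 7.684 km/s.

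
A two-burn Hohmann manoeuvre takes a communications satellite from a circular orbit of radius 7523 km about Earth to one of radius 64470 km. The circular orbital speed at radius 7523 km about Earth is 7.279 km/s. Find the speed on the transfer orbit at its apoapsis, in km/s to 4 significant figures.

From the circular-orbit relation v² = μ/r at r = 7523 km: μ = v²r = (7.279)² × 7523 = 3.98597×10^5 km³/s².
The Hohmann ellipse has a_t = (r₁ + r₂)/2 = 35996.5 km.
The apoapsis of the transfer ellipse is at r = 64470 km.
Vis-viva: v = √[μ(2/r − 1/a_t)] = √[3.98597×10^5 × (2/64470 − 1/35996.5)] = 1.137 km/s.

v = 1.137 km/s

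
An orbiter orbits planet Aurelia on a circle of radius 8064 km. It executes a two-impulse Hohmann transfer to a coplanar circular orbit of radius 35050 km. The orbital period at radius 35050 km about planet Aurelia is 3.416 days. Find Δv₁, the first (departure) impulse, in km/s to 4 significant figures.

Δv₁ = 0.4280 km/s

From Kepler's third law T² = 4π²r³/μ at r = 35050 km, T = 3.416 days = 3.416 × 86400 s = 2.951424×10^5 s: μ = 4π²r³/T² = 19514.6 km³/s².
Transfer-ellipse semi-major axis a_t = (r₁ + r₂)/2 = (8064 + 35050)/2 = 21557 km.
On the circular orbit at r = 8064 km, v_c = √(μ/r) = 1.556 km/s.
Transfer-orbit speed at the same r (vis-viva, a = a_t): v_t = √[μ(2/r − 1/a_t)] = 1.984 km/s.
Δv₁ = |v_t − v_c| = |1.984 − 1.556| = 0.4280 km/s.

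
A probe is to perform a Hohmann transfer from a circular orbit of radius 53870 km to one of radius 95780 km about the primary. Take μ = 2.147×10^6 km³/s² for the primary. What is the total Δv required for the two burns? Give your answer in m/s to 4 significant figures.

Semi-major axis of the transfer orbit: a_t = (53870 + 95780)/2 = 74825 km.
At r₁ the circular-orbit speed is v₁ = √(μ/r₁) = 6.3131 km/s.
Transfer-orbit speed at r₁ (v² = μ(2/r − 1/a)): v_p = √[μ(2/r₁ − 1/a_t)] = 7.1426 km/s.
First burn Δv₁ = |v_p − v₁| = 0.8295 km/s.
Circular speed at r₂: v₂ = √(μ/r₂) = 4.7345 km/s.
Transfer-orbit speed at r₂: v_a = √[μ(2/r₂ − 1/a_t)] = 4.0172 km/s.
Second burn Δv₂ = |v₂ − v_a| = 0.7173 km/s.
Total Δv = Δv₁ + Δv₂ = 1.547 km/s.

Δv = 1547 m/s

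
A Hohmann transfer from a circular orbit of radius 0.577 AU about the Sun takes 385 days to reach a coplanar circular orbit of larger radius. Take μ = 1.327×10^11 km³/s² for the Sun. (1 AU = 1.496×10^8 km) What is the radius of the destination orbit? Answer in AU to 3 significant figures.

In km: r₁ = 0.577 × 1.496×10^8 = 8.63192×10^7 km.
Transfer time t = 385 days = 3.3264×10^7 s, and t = π√(a_t³/μ).
So a_t = (μ t²/π²)^(1/3) = (1.327×10^11 × (3.3264×10^7)² / π²)^(1/3) = 2.4595×10^8 km.
Since a_t = (r₁ + r₂)/2, r₂ = 2a_t − r₁ = 2×2.4595×10^8 − 8.63192×10^7 = 4.055808×10^8 km.
In AU: r₂ = 4.055808×10^8 / 1.496×10^8 = 2.71 AU.

r₂ = 2.71 AU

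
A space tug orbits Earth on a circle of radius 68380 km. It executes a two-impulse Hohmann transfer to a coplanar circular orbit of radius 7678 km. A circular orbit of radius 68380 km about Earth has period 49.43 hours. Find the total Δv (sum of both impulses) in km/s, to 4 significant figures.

From Kepler's third law T² = 4π²r³/μ at r = 68380 km, T = 49.43 hours = 49.43 × 3600 s = 1.77948×10^5 s: μ = 4π²r³/T² = 3.98622×10^5 km³/s².
Semi-major axis of the transfer orbit: a_t = (68380 + 7678)/2 = 38029 km.
At r₁ the circular-orbit speed is v₁ = √(μ/r₁) = 2.41444 km/s.
On the transfer ellipse at r₁, vis-viva gives v_a = √[μ(2/r₁ − 1/a_t)] = 1.08488 km/s.
First burn Δv₁ = |v_a − v₁| = 1.3296 km/s.
Circular speed at r₂: v₂ = √(μ/r₂) = 7.2054 km/s.
Transfer-orbit speed at r₂: v_p = √[μ(2/r₂ − 1/a_t)] = 9.6619 km/s.
Second burn Δv₂ = |v₂ − v_p| = 2.4565 km/s.
Δv = Δv₁ + Δv₂ = 1.3296 + 2.4565 = 3.786 km/s.

Δv = 3.786 km/s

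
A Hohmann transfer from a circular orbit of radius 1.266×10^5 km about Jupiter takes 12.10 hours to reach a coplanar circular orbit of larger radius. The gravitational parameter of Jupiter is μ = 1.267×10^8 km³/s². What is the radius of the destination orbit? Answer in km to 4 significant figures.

r₂ = 4.532×10^5 km

Transfer time t = 12.10 hours = 43560 s, and t = π√(a_t³/μ).
So a_t = (μ t²/π²)^(1/3) = (1.267×10^8 × (43560)² / π²)^(1/3) = 2.8988×10^5 km.
Since a_t = (r₁ + r₂)/2, r₂ = 2a_t − r₁ = 2×2.8988×10^5 − 1.266×10^5 = 4.5316×10^5 km.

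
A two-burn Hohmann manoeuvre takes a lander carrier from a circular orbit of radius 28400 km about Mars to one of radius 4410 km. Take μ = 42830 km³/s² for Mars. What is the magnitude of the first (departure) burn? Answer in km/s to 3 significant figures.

The Hohmann ellipse has a_t = (r₁ + r₂)/2 = 16405 km.
Circular speed at r = 28400 km: v_c = √(μ/r) = 1.228 km/s.
Vis-viva on the transfer ellipse at r = 28400 km gives v_t = √[μ(2/r − 1/a_t)] = 0.6367 km/s.
Δv₁ = |v_t − v_c| = |0.6367 − 1.228| = 0.5913 km/s.

Δv₁ = 0.591 km/s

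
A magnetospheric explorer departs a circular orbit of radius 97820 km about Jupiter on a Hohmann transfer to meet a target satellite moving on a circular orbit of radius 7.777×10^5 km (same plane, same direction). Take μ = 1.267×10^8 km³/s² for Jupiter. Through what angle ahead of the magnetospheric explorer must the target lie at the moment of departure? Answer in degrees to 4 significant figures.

φ = 104.0°

Semi-major axis of the transfer orbit: a_t = (97820 + 7.777×10^5)/2 = 4.3776×10^5 km.
Transfer time t = π√(a_t³/μ) = 80838.0 s.
The target's mean motion on its circular orbit is ω₂ = √(μ/r₂³) = 1.64123×10^-5 rad/s.
Angle swept by the target during transfer: ω₂·t = 1.32674 rad = 76.02°.
Arrival is 180° from departure on the ellipse, so φ = 180° − 76.02° = 104.0°.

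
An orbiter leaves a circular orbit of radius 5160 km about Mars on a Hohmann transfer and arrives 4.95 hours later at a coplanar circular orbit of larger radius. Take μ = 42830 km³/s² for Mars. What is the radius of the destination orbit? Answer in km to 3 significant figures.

r₂ = 17100 km

Transfer time t = 4.95 hours = 17820 s, and t = π√(a_t³/μ).
So a_t = (μ t²/π²)^(1/3) = (42830 × (17820)² / π²)^(1/3) = 11128 km.
Since a_t = (r₁ + r₂)/2, r₂ = 2a_t − r₁ = 2×11128 − 5160 = 17096 km.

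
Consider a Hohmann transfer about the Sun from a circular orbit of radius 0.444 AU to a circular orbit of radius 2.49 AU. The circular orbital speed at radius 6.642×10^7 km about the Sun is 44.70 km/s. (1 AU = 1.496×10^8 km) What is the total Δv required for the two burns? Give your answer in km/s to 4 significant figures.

From the circular-orbit relation v² = μ/r at r = 6.642×10^7 km: μ = v²r = (44.70)² × 6.642×10^7 = 1.32713×10^11 km³/s².
In km: r₁ = 0.444 × 1.496×10^8 = 6.64224×10^7 km; r₂ = 2.49 × 1.496×10^8 = 3.72504×10^8 km.
The Hohmann ellipse has a_t = (r₁ + r₂)/2 = 2.194632×10^8 km.
At r₁ the circular-orbit speed is v₁ = √(μ/r₁) = 44.70 km/s.
On the transfer ellipse at r₁, v² = μ(2/r − 1/a) gives v_p = √[μ(2/r₁ − 1/a_t)] = 58.24 km/s.
First burn Δv₁ = |v_p − v₁| = 13.54 km/s.
At r₂, v₂ = √(μ/r₂) = 18.875 km/s.
Transfer-orbit speed at r₂: v_a = √[μ(2/r₂ − 1/a_t)] = 10.384 km/s.
Second burn Δv₂ = |v₂ − v_a| = 8.491 km/s.
Δv = Δv₁ + Δv₂ = 13.54 + 8.491 = 22.03 km/s.

Δv = 22.03 km/s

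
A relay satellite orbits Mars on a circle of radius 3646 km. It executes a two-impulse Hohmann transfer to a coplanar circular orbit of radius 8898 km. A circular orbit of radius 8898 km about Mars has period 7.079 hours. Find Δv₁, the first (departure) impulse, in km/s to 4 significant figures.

Δv₁ = 0.6549 km/s

From Kepler's third law T² = 4π²r³/μ at r = 8898 km, T = 7.079 hours = 7.079 × 3600 s = 25484.4 s: μ = 4π²r³/T² = 42824.1 km³/s².
The Hohmann ellipse has a_t = (r₁ + r₂)/2 = 6272 km.
Circular speed at r = 3646 km: v_c = √(μ/r) = 3.4272 km/s.
Vis-viva on the transfer ellipse at r = 3646 km gives v_t = √[μ(2/r − 1/a_t)] = 4.0821 km/s.
Δv₁ = |v_t − v_c| = |4.0821 − 3.4272| = 0.6549 km/s.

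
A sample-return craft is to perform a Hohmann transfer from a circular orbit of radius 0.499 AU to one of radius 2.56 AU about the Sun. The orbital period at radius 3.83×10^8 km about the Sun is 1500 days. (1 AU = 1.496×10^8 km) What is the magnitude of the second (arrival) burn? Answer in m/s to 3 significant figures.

From Kepler's third law T² = 4π²r³/μ at r = 3.83×10^8 km, T = 1500 days = 1500 × 86400 s = 1.296×10^8 s: μ = 4π²r³/T² = 1.32052×10^11 km³/s².
In km: r₁ = 0.499 × 1.496×10^8 = 7.46504×10^7 km; r₂ = 2.56 × 1.496×10^8 = 3.82976×10^8 km.
Semi-major axis of the transfer orbit: a_t = (7.46504×10^7 + 3.82976×10^8)/2 = 2.288132×10^8 km.
On the circular orbit at r = 3.82976×10^8 km, v_c = √(μ/r) = 18.569 km/s.
Vis-viva on the transfer ellipse at r = 3.82976×10^8 km gives v_t = √[μ(2/r − 1/a_t)] = 10.606 km/s.
Δv₂ = |v_t − v_c| = |10.606 − 18.569| = 7.963 km/s.

Δv₂ = 7960 m/s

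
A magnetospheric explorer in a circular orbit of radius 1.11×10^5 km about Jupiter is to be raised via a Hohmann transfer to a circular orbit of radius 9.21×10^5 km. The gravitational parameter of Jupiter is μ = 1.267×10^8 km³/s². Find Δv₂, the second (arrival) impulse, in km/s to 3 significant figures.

Δv₂ = 6.29 km/s

Semi-major axis of the transfer orbit: a_t = (1.110×10^5 + 9.210×10^5)/2 = 5.160×10^5 km.
On the circular orbit at r = 9.210×10^5 km, v_c = √(μ/r) = 11.729 km/s.
Vis-viva on the transfer ellipse at r = 9.210×10^5 km gives v_t = √[μ(2/r − 1/a_t)] = 5.4400 km/s.
Δv₂ = |v_t − v_c| = |5.4400 − 11.729| = 6.289 km/s.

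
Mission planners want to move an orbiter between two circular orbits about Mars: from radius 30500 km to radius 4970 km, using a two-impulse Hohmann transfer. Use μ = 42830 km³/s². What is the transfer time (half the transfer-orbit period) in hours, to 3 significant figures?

t = 9.96 hours

Transfer-ellipse semi-major axis a_t = (r₁ + r₂)/2 = (30500 + 4970)/2 = 17735 km.
Half the transfer-orbit period gives t = π√(a_t³/μ) = 35850 s.
Converting: 35850 s ÷ 3600 s/hour = 9.96 hours.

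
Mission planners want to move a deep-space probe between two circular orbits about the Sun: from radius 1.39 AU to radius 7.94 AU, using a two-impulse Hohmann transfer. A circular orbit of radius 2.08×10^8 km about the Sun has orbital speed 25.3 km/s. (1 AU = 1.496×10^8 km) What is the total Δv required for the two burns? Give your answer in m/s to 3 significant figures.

Δv = 12500 m/s

From the circular-orbit relation v² = μ/r at r = 2.08×10^8 km: μ = v²r = (25.3)² × 2.08×10^8 = 1.33139×10^11 km³/s².
In km: r₁ = 1.39 × 1.496×10^8 = 2.07944×10^8 km; r₂ = 7.94 × 1.496×10^8 = 1.187824×10^9 km.
Transfer-ellipse semi-major axis a_t = (r₁ + r₂)/2 = (2.07944×10^8 + 1.187824×10^9)/2 = 6.97884×10^8 km.
Circular speed at r₁: v₁ = √(μ/r₁) = √(1.33139×10^11/2.07944×10^8) = 25.303 km/s.
Transfer-orbit speed at r₁ (vis-viva): v_p = √[μ(2/r₁ − 1/a_t)] = 33.011 km/s.
First burn Δv₁ = |v_p − v₁| = 7.708 km/s.
Circular speed at r₂: v₂ = √(μ/r₂) = 10.587 km/s.
Transfer-orbit speed at r₂: v_a = √[μ(2/r₂ − 1/a_t)] = 5.7791 km/s.
Second burn Δv₂ = |v₂ − v_a| = 4.808 km/s.
Total Δv = Δv₁ + Δv₂ = 12.52 km/s.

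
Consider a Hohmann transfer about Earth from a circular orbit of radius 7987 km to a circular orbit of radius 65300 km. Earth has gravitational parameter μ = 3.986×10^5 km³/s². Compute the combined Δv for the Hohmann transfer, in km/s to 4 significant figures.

Δv = 3.683 km/s

Transfer-ellipse semi-major axis a_t = (r₁ + r₂)/2 = (7987 + 65300)/2 = 36643.5 km.
Circular speed at r₁: v₁ = √(μ/r₁) = √(3.986×10^5/7987) = 7.0644 km/s.
On the transfer ellipse at r₁, vis-viva gives v_p = √[μ(2/r₁ − 1/a_t)] = 9.4305 km/s.
First burn Δv₁ = |v_p − v₁| = 2.366 km/s.
Circular speed at r₂: v₂ = √(μ/r₂) = 2.4707 km/s.
Transfer-orbit speed at r₂: v_a = √[μ(2/r₂ − 1/a_t)] = 1.1535 km/s.
Second burn Δv₂ = |v₂ − v_a| = 1.317 km/s.
Total Δv = Δv₁ + Δv₂ = 3.683 km/s.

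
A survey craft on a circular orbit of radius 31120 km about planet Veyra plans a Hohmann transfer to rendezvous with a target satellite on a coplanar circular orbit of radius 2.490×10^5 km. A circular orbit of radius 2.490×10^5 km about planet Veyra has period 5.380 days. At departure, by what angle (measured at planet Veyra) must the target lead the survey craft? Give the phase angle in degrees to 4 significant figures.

From Kepler's third law T² = 4π²r³/μ at r = 2.490×10^5 km, T = 5.380 days = 5.380 × 86400 s = 4.64832×10^5 s: μ = 4π²r³/T² = 2.82076×10^6 km³/s².
Transfer-ellipse semi-major axis a_t = (r₁ + r₂)/2 = (31120 + 2.490×10^5)/2 = 1.4006×10^5 km.
The half-period of the transfer ellipse is t = π√(a_t³/μ) = 98047.9 s.
Target angular speed ω₂ = √(μ/r₂³) = 1.35171×10^-5 rad/s.
Angle swept by the target during transfer: ω₂·t = 1.32532 rad = 75.94°.
Arrival is 180° from departure on the ellipse, so φ = 180° − 75.94° = 104.1°.

φ = 104.1°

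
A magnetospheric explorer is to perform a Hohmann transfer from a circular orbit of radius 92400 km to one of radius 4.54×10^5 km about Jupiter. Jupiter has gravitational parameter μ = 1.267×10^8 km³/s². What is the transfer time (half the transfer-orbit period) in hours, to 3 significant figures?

t = 11.1 hours

Semi-major axis of the transfer orbit: a_t = (92400 + 4.540×10^5)/2 = 2.732×10^5 km.
Half the transfer-orbit period gives t = π√(a_t³/μ) = 39850 s.
Converting: 39850 s ÷ 3600 s/hour = 11.1 hours.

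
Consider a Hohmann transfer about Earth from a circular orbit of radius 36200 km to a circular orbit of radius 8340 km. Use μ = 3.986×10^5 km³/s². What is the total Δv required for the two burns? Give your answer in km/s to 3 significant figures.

The Hohmann ellipse has a_t = (r₁ + r₂)/2 = 22270 km.
At r₁ the circular-orbit speed is v₁ = √(μ/r₁) = 3.3183 km/s.
Transfer-orbit speed at r₁ (vis-viva): v_a = √[μ(2/r₁ − 1/a_t)] = 2.0307 km/s.
First burn Δv₁ = |v_a − v₁| = 1.2876 km/s.
At r₂, v₂ = √(μ/r₂) = 6.9133 km/s.
Transfer-orbit speed at r₂: v_p = √[μ(2/r₂ − 1/a_t)] = 8.8141 km/s.
Second burn Δv₂ = |v₂ − v_p| = 1.9008 km/s.
Total Δv = Δv₁ + Δv₂ = 3.188 km/s.

Δv = 3.19 km/s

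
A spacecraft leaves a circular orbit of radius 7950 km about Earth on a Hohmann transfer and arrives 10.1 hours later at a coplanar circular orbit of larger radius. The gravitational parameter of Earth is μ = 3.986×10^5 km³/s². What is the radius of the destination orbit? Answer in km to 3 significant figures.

Transfer time t = 10.1 hours = 36360 s, and t = π√(a_t³/μ).
So a_t = (μ t²/π²)^(1/3) = (3.986×10^5 × (36360)² / π²)^(1/3) = 37656 km.
Since a_t = (r₁ + r₂)/2, r₂ = 2a_t − r₁ = 2×37656 − 7950 = 67362 km.

r₂ = 67400 km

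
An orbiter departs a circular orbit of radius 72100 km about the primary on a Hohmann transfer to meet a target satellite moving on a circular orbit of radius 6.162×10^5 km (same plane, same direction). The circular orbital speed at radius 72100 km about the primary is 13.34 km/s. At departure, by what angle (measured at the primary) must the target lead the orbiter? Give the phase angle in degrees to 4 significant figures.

From the circular-orbit relation v² = μ/r at r = 72100 km: μ = v²r = (13.34)² × 72100 = 1.28306×10^7 km³/s².
Semi-major axis of the transfer orbit: a_t = (72100 + 6.162×10^5)/2 = 3.4415×10^5 km.
The half-period of the transfer ellipse is t = π√(a_t³/μ) = 1.7707×10^5 s.
Target angular speed ω₂ = √(μ/r₂³) = 7.4053×10^-6 rad/s.
Angle swept by the target during transfer: ω₂·t = 1.3113 rad = 75.13°.
Arrival is 180° from departure on the ellipse, so φ = 180° − 75.13° = 104.9°.

φ = 104.9°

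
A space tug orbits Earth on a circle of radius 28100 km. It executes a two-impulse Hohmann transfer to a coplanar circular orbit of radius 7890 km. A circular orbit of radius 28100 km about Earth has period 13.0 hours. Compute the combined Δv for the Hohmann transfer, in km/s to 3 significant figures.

Δv = 3.05 km/s

From Kepler's third law T² = 4π²r³/μ at r = 28100 km, T = 13.0 hours = 13.0 × 3600 s = 46800 s: μ = 4π²r³/T² = 3.99933×10^5 km³/s².
Semi-major axis of the transfer orbit: a_t = (28100 + 7890)/2 = 17995 km.
At r₁ the circular-orbit speed is v₁ = √(μ/r₁) = 3.773 km/s.
Transfer-orbit speed at r₁ (v² = μ(2/r − 1/a)): v_a = √[μ(2/r₁ − 1/a_t)] = 2.498 km/s.
First burn Δv₁ = |v_a − v₁| = 1.275 km/s.
At r₂, v₂ = √(μ/r₂) = 7.120 km/s.
Transfer-orbit speed at r₂: v_p = √[μ(2/r₂ − 1/a_t)] = 8.897 km/s.
Second burn Δv₂ = |v₂ − v_p| = 1.777 km/s.
Δv = Δv₁ + Δv₂ = 1.275 + 1.777 = 3.052 km/s.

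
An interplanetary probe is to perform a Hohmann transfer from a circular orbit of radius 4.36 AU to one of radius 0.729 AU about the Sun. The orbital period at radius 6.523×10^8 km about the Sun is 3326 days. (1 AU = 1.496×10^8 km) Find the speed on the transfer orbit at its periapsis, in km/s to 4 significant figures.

From Kepler's third law T² = 4π²r³/μ at r = 6.523×10^8 km, T = 3326 days = 3326 × 86400 s = 2.873664×10^8 s: μ = 4π²r³/T² = 1.32687×10^11 km³/s².
In km: r₁ = 4.36 × 1.496×10^8 = 6.52256×10^8 km; r₂ = 0.729 × 1.496×10^8 = 1.090584×10^8 km.
Transfer-ellipse semi-major axis a_t = (r₁ + r₂)/2 = (6.52256×10^8 + 1.090584×10^8)/2 = 3.806572×10^8 km.
The periapsis of the transfer ellipse is at r = 1.090584×10^8 km.
Applying v² = μ(2/r − 1/a_t): v = 45.66 km/s.

v = 45.66 km/s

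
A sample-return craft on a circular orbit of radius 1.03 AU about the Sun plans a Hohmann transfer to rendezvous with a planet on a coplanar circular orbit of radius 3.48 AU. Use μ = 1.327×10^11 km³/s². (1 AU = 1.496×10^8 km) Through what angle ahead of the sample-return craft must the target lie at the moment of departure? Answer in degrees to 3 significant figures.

φ = 86.1°

In km: r₁ = 1.03 × 1.496×10^8 = 1.54088×10^8 km; r₂ = 3.48 × 1.496×10^8 = 5.20608×10^8 km.
The Hohmann ellipse has a_t = (r₁ + r₂)/2 = 3.37348×10^8 km.
Transfer time t = π√(a_t³/μ) = 5.3436×10^7 s.
Target angular speed ω₂ = √(μ/r₂³) = 3.0667×10^-8 rad/s.
Angle swept by the target during transfer: ω₂·t = 1.6387 rad = 93.89°.
Arrival is 180° from departure on the ellipse, so φ = 180° − 93.89° = 86.1°.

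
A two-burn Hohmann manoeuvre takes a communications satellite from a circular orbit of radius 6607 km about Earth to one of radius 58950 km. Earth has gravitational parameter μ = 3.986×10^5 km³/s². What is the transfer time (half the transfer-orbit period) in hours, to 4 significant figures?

t = 8.203 hours

Transfer-ellipse semi-major axis a_t = (r₁ + r₂)/2 = (6607 + 58950)/2 = 32778.5 km.
Transfer time t = π√(a_t³/μ) = π√((32778.5)³ / 3.986×10^5) = 29530 s.
Converting: 29530 s ÷ 3600 s/hour = 8.203 hours.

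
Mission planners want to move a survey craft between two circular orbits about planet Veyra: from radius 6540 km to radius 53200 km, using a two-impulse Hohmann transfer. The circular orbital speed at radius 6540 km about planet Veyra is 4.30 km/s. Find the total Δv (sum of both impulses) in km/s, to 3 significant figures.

Δv = 2.24 km/s

From the circular-orbit relation v² = μ/r at r = 6540 km: μ = v²r = (4.30)² × 6540 = 1.20925×10^5 km³/s².
Semi-major axis of the transfer orbit: a_t = (6540 + 53200)/2 = 29870 km.
Circular speed at r₁: v₁ = √(μ/r₁) = √(1.20925×10^5/6540) = 4.300 km/s.
Transfer-orbit speed at r₁ (v² = μ(2/r − 1/a)): v_p = √[μ(2/r₁ − 1/a_t)] = 5.739 km/s.
First burn Δv₁ = |v_p − v₁| = 1.439 km/s.
At r₂, v₂ = √(μ/r₂) = 1.5077 km/s.
Transfer-orbit speed at r₂: v_a = √[μ(2/r₂ − 1/a_t)] = 0.70546 km/s.
Second burn Δv₂ = |v₂ − v_a| = 0.8022 km/s.
Total Δv = Δv₁ + Δv₂ = 2.241 km/s.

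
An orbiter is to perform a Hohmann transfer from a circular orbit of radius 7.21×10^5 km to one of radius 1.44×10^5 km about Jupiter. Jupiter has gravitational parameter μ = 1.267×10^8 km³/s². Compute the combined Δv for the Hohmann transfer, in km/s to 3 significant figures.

Semi-major axis of the transfer orbit: a_t = (7.210×10^5 + 1.440×10^5)/2 = 4.325×10^5 km.
Circular speed at r₁: v₁ = √(μ/r₁) = √(1.267×10^8/7.210×10^5) = 13.256 km/s.
On the transfer ellipse at r₁, vis-viva gives v_a = √[μ(2/r₁ − 1/a_t)] = 7.6491 km/s.
First burn Δv₁ = |v_a − v₁| = 5.607 km/s.
Circular speed at r₂: v₂ = √(μ/r₂) = 29.662 km/s.
Transfer-orbit speed at r₂: v_p = √[μ(2/r₂ − 1/a_t)] = 38.298 km/s.
Second burn Δv₂ = |v₂ − v_p| = 8.636 km/s.
Δv = Δv₁ + Δv₂ = 5.607 + 8.636 = 14.24 km/s.

Δv = 14.2 km/s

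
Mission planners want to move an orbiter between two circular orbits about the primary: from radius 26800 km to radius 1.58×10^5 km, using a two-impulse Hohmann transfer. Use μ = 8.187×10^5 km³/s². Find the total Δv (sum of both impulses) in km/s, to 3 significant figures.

The Hohmann ellipse has a_t = (r₁ + r₂)/2 = 92400 km.
Circular speed at r₁: v₁ = √(μ/r₁) = √(8.187×10^5/26800) = 5.5271 km/s.
Transfer-orbit speed at r₁ (vis-viva equation): v_p = √[μ(2/r₁ − 1/a_t)] = 7.2275 km/s.
First burn Δv₁ = |v_p − v₁| = 1.7004 km/s.
At r₂, v₂ = √(μ/r₂) = 2.2763 km/s.
Transfer-orbit speed at r₂: v_a = √[μ(2/r₂ − 1/a_t)] = 1.2259 km/s.
Second burn Δv₂ = |v₂ − v_a| = 1.0504 km/s.
Total Δv = Δv₁ + Δv₂ = 2.751 km/s.

Δv = 2.75 km/s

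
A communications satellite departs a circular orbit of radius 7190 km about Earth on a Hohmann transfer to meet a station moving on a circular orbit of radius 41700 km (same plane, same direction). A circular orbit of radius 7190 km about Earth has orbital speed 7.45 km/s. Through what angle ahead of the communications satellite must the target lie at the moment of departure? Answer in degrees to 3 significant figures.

φ = 99.2°

From the circular-orbit relation v² = μ/r at r = 7190 km: μ = v²r = (7.45)² × 7190 = 3.99063×10^5 km³/s².
Semi-major axis of the transfer orbit: a_t = (7190 + 41700)/2 = 24445 km.
Transfer time t = π√(a_t³/μ) = 19010 s.
The target's mean motion on its circular orbit is ω₂ = √(μ/r₂³) = 7.419×10^-5 rad/s.
Angle swept by the target during transfer: ω₂·t = 1.410 rad = 80.79°.
The communications satellite traverses 180° on the transfer ellipse, so the target must lead by 180° − 80.79° = 99.2°.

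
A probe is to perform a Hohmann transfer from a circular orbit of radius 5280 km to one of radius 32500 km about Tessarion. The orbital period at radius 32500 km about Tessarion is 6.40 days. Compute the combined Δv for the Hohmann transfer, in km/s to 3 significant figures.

From Kepler's third law T² = 4π²r³/μ at r = 32500 km, T = 6.40 days = 6.40 × 86400 s = 5.5296×10^5 s: μ = 4π²r³/T² = 4432.23 km³/s².
The Hohmann ellipse has a_t = (r₁ + r₂)/2 = 18890 km.
Circular speed at r₁: v₁ = √(μ/r₁) = √(4432.23/5280) = 0.916208 km/s.
On the transfer ellipse at r₁, vis-viva gives v_p = √[μ(2/r₁ − 1/a_t)] = 1.20177 km/s.
First burn Δv₁ = |v_p − v₁| = 0.28556 km/s.
At r₂, v₂ = √(μ/r₂) = 0.36929 km/s.
Transfer-orbit speed at r₂: v_a = √[μ(2/r₂ − 1/a_t)] = 0.19524 km/s.
Second burn Δv₂ = |v₂ − v_a| = 0.17405 km/s.
Δv = Δv₁ + Δv₂ = 0.28556 + 0.17405 = 0.4596 km/s.

Δv = 0.460 km/s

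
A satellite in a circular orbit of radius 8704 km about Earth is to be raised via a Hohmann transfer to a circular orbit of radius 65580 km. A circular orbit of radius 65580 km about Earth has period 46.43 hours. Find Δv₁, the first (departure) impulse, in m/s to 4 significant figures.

Δv₁ = 2225 m/s

From Kepler's third law T² = 4π²r³/μ at r = 65580 km, T = 46.43 hours = 46.43 × 3600 s = 1.67148×10^5 s: μ = 4π²r³/T² = 3.98540×10^5 km³/s².
Semi-major axis of the transfer orbit: a_t = (8704 + 65580)/2 = 37142 km.
On the circular orbit at r = 8704 km, v_c = √(μ/r) = 6.7667 km/s.
Transfer-orbit speed at the same r (vis-viva, a = a_t): v_t = √[μ(2/r − 1/a_t)] = 8.9914 km/s.
Δv₁ = |v_t − v_c| = |8.9914 − 6.7667| = 2.225 km/s.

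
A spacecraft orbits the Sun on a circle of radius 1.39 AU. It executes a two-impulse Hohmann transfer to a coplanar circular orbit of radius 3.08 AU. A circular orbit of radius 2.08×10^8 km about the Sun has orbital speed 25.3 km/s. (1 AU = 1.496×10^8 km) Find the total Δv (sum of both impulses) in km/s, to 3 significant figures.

From the circular-orbit relation v² = μ/r at r = 2.08×10^8 km: μ = v²r = (25.3)² × 2.08×10^8 = 1.33139×10^11 km³/s².
In km: r₁ = 1.39 × 1.496×10^8 = 2.07944×10^8 km; r₂ = 3.08 × 1.496×10^8 = 4.60768×10^8 km.
The Hohmann ellipse has a_t = (r₁ + r₂)/2 = 3.34356×10^8 km.
Circular speed at r₁: v₁ = √(μ/r₁) = √(1.33139×10^11/2.07944×10^8) = 25.303 km/s.
On the transfer ellipse at r₁, vis-viva gives v_p = √[μ(2/r₁ − 1/a_t)] = 29.704 km/s.
First burn Δv₁ = |v_p − v₁| = 4.401 km/s.
Circular speed at r₂: v₂ = √(μ/r₂) = 16.9985 km/s.
Transfer-orbit speed at r₂: v_a = √[μ(2/r₂ − 1/a_t)] = 13.4054 km/s.
Second burn Δv₂ = |v₂ − v_a| = 3.593 km/s.
Δv = Δv₁ + Δv₂ = 4.401 + 3.593 = 7.994 km/s.

Δv = 7.99 km/s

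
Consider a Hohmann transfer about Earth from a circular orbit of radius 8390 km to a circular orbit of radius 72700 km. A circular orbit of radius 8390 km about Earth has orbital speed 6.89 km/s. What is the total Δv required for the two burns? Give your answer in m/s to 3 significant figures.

Δv = 3610 m/s

From the circular-orbit relation v² = μ/r at r = 8390 km: μ = v²r = (6.89)² × 8390 = 3.98291×10^5 km³/s².
Transfer-ellipse semi-major axis a_t = (r₁ + r₂)/2 = (8390 + 72700)/2 = 40545 km.
At r₁ the circular-orbit speed is v₁ = √(μ/r₁) = 6.890 km/s.
Transfer-orbit speed at r₁ (v² = μ(2/r − 1/a)): v_p = √[μ(2/r₁ − 1/a_t)] = 9.226 km/s.
First burn Δv₁ = |v_p − v₁| = 2.336 km/s.
Circular speed at r₂: v₂ = √(μ/r₂) = 2.341 km/s.
Transfer-orbit speed at r₂: v_a = √[μ(2/r₂ − 1/a_t)] = 1.065 km/s.
Second burn Δv₂ = |v₂ − v_a| = 1.276 km/s.
Δv = Δv₁ + Δv₂ = 2.336 + 1.276 = 3.612 km/s.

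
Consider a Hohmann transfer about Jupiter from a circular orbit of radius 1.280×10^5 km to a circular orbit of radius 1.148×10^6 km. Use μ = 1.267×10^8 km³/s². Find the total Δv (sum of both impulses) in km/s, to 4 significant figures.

The Hohmann ellipse has a_t = (r₁ + r₂)/2 = 6.380×10^5 km.
At r₁ the circular-orbit speed is v₁ = √(μ/r₁) = 31.46 km/s.
On the transfer ellipse at r₁, v² = μ(2/r − 1/a) gives v_p = √[μ(2/r₁ − 1/a_t)] = 42.20 km/s.
First burn Δv₁ = |v_p − v₁| = 10.74 km/s.
Circular speed at r₂: v₂ = √(μ/r₂) = 10.506 km/s.
Transfer-orbit speed at r₂: v_a = √[μ(2/r₂ − 1/a_t)] = 4.7056 km/s.
Second burn Δv₂ = |v₂ − v_a| = 5.800 km/s.
Total Δv = Δv₁ + Δv₂ = 16.54 km/s.

Δv = 16.54 km/s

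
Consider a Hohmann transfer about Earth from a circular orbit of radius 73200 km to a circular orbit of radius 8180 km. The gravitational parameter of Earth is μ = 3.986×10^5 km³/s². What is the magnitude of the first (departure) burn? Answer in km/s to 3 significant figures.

Δv₁ = 1.29 km/s

The Hohmann ellipse has a_t = (r₁ + r₂)/2 = 40690 km.
Circular speed at r = 73200 km: v_c = √(μ/r) = 2.3335 km/s.
Vis-viva on the transfer ellipse at r = 73200 km gives v_t = √[μ(2/r − 1/a_t)] = 1.0463 km/s.
Δv₁ = |v_t − v_c| = |1.0463 − 2.3335| = 1.287 km/s.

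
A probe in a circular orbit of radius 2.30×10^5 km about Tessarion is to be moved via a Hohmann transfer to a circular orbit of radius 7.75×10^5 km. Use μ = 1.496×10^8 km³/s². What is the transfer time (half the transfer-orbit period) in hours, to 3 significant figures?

Transfer-ellipse semi-major axis a_t = (r₁ + r₂)/2 = (2.300×10^5 + 7.750×10^5)/2 = 5.025×10^5 km.
By Kepler's third law the transfer-orbit period is T = 2π√(a_t³/μ), so t = T/2 = 91490 s.
Converting: 91490 s ÷ 3600 s/hour = 25.4 hours.

t = 25.4 hours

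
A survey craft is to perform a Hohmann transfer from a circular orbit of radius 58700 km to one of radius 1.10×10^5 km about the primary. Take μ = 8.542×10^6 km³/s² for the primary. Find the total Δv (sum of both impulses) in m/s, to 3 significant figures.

Δv = 3170 m/s

Transfer-ellipse semi-major axis a_t = (r₁ + r₂)/2 = (58700 + 1.100×10^5)/2 = 84350 km.
Circular speed at r₁: v₁ = √(μ/r₁) = √(8.542×10^6/58700) = 12.063 km/s.
Transfer-orbit speed at r₁ (vis-viva): v_p = √[μ(2/r₁ − 1/a_t)] = 13.776 km/s.
First burn Δv₁ = |v_p − v₁| = 1.713 km/s.
At r₂, v₂ = √(μ/r₂) = 8.812 km/s.
Transfer-orbit speed at r₂: v_a = √[μ(2/r₂ − 1/a_t)] = 7.351 km/s.
Second burn Δv₂ = |v₂ − v_a| = 1.461 km/s.
Δv = Δv₁ + Δv₂ = 1.713 + 1.461 = 3.174 km/s.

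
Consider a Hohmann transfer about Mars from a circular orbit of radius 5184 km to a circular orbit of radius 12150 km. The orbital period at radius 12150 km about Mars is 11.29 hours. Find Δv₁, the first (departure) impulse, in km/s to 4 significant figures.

From Kepler's third law T² = 4π²r³/μ at r = 12150 km, T = 11.29 hours = 11.29 × 3600 s = 40644 s: μ = 4π²r³/T² = 42864.3 km³/s².
Semi-major axis of the transfer orbit: a_t = (5184 + 12150)/2 = 8667 km.
Circular speed at r = 5184 km: v_c = √(μ/r) = 2.8755 km/s.
Vis-viva on the transfer ellipse at r = 5184 km gives v_t = √[μ(2/r − 1/a_t)] = 3.4046 km/s.
Δv₁ = |v_t − v_c| = |3.4046 − 2.8755| = 0.5291 km/s.

Δv₁ = 0.5291 km/s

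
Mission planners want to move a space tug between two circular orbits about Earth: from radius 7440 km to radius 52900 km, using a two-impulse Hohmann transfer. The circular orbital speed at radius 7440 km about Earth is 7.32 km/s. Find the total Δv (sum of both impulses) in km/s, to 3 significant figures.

Δv = 3.75 km/s

From the circular-orbit relation v² = μ/r at r = 7440 km: μ = v²r = (7.32)² × 7440 = 3.98653×10^5 km³/s².
Semi-major axis of the transfer orbit: a_t = (7440 + 52900)/2 = 30170 km.
Circular speed at r₁: v₁ = √(μ/r₁) = √(3.98653×10^5/7440) = 7.320 km/s.
On the transfer ellipse at r₁, v² = μ(2/r − 1/a) gives v_p = √[μ(2/r₁ − 1/a_t)] = 9.693 km/s.
First burn Δv₁ = |v_p − v₁| = 2.373 km/s.
Circular speed at r₂: v₂ = √(μ/r₂) = 2.745 km/s.
Transfer-orbit speed at r₂: v_a = √[μ(2/r₂ − 1/a_t)] = 1.363 km/s.
Second burn Δv₂ = |v₂ − v_a| = 1.382 km/s.
Total Δv = Δv₁ + Δv₂ = 3.755 km/s.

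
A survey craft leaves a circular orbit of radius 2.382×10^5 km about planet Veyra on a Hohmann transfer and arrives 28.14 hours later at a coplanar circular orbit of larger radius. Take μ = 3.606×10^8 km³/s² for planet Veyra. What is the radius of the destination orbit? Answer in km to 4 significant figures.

r₂ = 1.204×10^6 km

Transfer time t = 28.14 hours = 1.01304×10^5 s, and t = π√(a_t³/μ).
So a_t = (μ t²/π²)^(1/3) = (3.606×10^8 × (1.01304×10^5)² / π²)^(1/3) = 7.2110×10^5 km.
Since a_t = (r₁ + r₂)/2, r₂ = 2a_t − r₁ = 2×7.2110×10^5 − 2.382×10^5 = 1.204×10^6 km.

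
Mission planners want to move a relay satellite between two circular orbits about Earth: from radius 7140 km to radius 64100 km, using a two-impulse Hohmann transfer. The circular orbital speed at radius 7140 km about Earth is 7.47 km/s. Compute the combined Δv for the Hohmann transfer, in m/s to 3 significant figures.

From the circular-orbit relation v² = μ/r at r = 7140 km: μ = v²r = (7.47)² × 7140 = 3.98418×10^5 km³/s².
Semi-major axis of the transfer orbit: a_t = (7140 + 64100)/2 = 35620 km.
Circular speed at r₁: v₁ = √(μ/r₁) = √(3.98418×10^5/7140) = 7.4700 km/s.
Transfer-orbit speed at r₁ (vis-viva): v_p = √[μ(2/r₁ − 1/a_t)] = 10.021 km/s.
First burn Δv₁ = |v_p − v₁| = 2.551 km/s.
Circular speed at r₂: v₂ = √(μ/r₂) = 2.493 km/s.
Transfer-orbit speed at r₂: v_a = √[μ(2/r₂ − 1/a_t)] = 1.116 km/s.
Second burn Δv₂ = |v₂ − v_a| = 1.377 km/s.
Total Δv = Δv₁ + Δv₂ = 3.928 km/s.

Δv = 3930 m/s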